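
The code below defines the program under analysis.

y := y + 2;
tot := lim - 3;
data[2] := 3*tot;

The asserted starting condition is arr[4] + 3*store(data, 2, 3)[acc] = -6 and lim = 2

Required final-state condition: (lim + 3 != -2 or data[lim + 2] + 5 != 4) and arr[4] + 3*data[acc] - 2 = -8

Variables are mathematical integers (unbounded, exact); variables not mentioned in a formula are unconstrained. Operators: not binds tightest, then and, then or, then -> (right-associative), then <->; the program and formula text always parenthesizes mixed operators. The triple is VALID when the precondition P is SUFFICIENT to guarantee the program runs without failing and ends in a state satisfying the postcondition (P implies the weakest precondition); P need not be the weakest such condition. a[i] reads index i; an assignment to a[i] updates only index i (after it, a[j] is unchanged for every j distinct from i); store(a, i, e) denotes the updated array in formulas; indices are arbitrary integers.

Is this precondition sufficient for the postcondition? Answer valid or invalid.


Working backward. After the program, the postcondition (lim + 3 != -2 or data[lim + 2] + 5 != 4) and arr[4] + 3*data[acc] - 2 = -8 must hold; in canonical form it is (lim != -5 or data[lim + 2] != -1) and arr[4] + 3*data[acc] = -6.
Before data[2] := 3*tot: (lim != -5 or store(data, 2, 3*tot)[lim + 2] != -1) and arr[4] + 3*store(data, 2, 3*tot)[acc] = -6
Before tot := lim - 3: (lim != -5 or store(data, 2, 3*lim - 9)[lim + 2] != -1) and arr[4] + 3*store(data, 2, 3*lim - 9)[acc] = -6
Before y := y + 2: (lim != -5 or store(data, 2, 3*lim - 9)[lim + 2] != -1) and arr[4] + 3*store(data, 2, 3*lim - 9)[acc] = -6
The weakest precondition is (lim != -5 or store(data, 2, 3*lim - 9)[lim + 2] != -1) and arr[4] + 3*store(data, 2, 3*lim - 9)[acc] = -6.
Check whether arr[4] + 3*store(data, 2, 3)[acc] = -6 and lim = 2 implies it.
Countermodel: at the initial state acc = 2, arr = {[2] = -15, [4] = -15, elsewhere -15}, data = {[2] = 4, [4] = 4, elsewhere 4}, lim = 2, the precondition holds but the weakest precondition fails.
Answer: invalid


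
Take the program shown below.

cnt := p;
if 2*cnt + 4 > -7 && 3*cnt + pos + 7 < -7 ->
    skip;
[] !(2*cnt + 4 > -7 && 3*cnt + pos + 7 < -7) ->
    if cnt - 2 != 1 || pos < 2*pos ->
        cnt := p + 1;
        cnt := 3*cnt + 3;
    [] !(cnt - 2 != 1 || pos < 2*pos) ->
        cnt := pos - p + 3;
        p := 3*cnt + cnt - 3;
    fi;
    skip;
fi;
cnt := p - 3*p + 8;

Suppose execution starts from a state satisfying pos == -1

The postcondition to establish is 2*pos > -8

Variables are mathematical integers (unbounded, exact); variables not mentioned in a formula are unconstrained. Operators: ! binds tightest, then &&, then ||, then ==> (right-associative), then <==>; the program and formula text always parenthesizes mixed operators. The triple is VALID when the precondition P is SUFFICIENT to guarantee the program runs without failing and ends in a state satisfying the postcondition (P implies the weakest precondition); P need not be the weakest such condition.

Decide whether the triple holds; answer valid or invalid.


Working backward. After the program, 2*pos > -8 must hold.
Before cnt := p - 3*p + 8: 2*pos > -8
Then branch requires 2*pos > -8; else branch requires ((cnt != 3 || pos > 0) ==> 2*pos > -8) && ((!(cnt != 3 || pos > 0)) ==> 2*pos > -8).
Before the if: ((2*cnt > -11 && 3*cnt + pos < -14) ==> 2*pos > -8) && ((!(2*cnt > -11 && 3*cnt + pos < -14)) ==> (((cnt != 3 || pos > 0) ==> 2*pos > -8) && ((!(cnt != 3 || pos > 0)) ==> 2*pos > -8)))
Before cnt := p: ((2*p > -11 && 3*p + pos < -14) ==> 2*pos > -8) && ((!(2*p > -11 && 3*p + pos < -14)) ==> (((p != 3 || pos > 0) ==> 2*pos > -8) && ((!(p != 3 || pos > 0)) ==> 2*pos > -8)))
The weakest precondition is ((2*p > -11 && 3*p + pos < -14) ==> 2*pos > -8) && ((!(2*p > -11 && 3*p + pos < -14)) ==> (((p != 3 || pos > 0) ==> 2*pos > -8) && ((!(p != 3 || pos > 0)) ==> 2*pos > -8))).
Check whether pos == -1 implies it.
Every state satisfying the precondition satisfies the weakest precondition: the implication holds.
Answer: valid


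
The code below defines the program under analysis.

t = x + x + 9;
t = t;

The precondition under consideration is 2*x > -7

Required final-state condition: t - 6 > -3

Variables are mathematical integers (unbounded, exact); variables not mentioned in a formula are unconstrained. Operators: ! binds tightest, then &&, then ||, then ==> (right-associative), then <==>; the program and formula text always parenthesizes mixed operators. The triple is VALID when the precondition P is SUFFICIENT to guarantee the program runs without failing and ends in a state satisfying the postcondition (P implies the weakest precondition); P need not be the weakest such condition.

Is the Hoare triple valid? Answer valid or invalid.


Working backward. After the program, the postcondition t - 6 > -3 must hold; in canonical form it is t > 3.
Before t := t: t > 3
Before t := x + x + 9: 2*x > -6
The weakest precondition is 2*x > -6.
Check whether 2*x > -7 implies it.
Countermodel: at the initial state x = -3, the precondition holds but the weakest precondition fails.
Answer: invalid


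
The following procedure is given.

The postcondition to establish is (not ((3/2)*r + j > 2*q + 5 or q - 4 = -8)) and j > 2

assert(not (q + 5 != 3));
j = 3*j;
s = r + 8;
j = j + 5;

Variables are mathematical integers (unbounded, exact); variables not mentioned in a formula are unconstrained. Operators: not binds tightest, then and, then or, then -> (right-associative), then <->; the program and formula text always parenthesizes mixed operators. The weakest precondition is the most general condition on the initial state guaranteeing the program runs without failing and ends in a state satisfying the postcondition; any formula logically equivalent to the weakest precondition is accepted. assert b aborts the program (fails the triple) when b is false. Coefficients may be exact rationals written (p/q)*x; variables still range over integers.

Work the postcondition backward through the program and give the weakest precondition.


Working backward. After the program, the postcondition (not ((3/2)*r + j > 2*q + 5 or q - 4 = -8)) and j > 2 must hold; in canonical form it is (not (j + (3/2)*r > 2*q + 5 or q = -4)) and j > 2.
Before j := j + 5: (not (j + (3/2)*r > 2*q or q = -4)) and j > -3
Before s := r + 8: (not (j + (3/2)*r > 2*q or q = -4)) and j > -3
Before j := 3*j: (not (3*j + (3/2)*r > 2*q or q = -4)) and 3*j > -3
Before assert not (q + 5 != 3): (not (q != -2)) and (not (3*j + (3/2)*r > 2*q or q = -4)) and 3*j > -3
Answer: WP = (not (q != -2)) and (not (3*j + (3/2)*r > 2*q or q = -4)) and 3*j > -3


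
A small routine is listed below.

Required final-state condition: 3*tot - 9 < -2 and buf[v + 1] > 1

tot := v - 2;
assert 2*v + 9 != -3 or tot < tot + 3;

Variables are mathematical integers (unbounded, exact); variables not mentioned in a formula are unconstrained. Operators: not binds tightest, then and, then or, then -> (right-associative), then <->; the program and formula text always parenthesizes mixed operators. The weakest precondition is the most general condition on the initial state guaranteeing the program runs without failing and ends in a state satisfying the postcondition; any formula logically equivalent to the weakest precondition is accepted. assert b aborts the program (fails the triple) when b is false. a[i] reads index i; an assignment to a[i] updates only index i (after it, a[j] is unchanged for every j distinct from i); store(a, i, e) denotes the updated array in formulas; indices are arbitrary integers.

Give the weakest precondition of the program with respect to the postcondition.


Working backward. After the program, the postcondition 3*tot - 9 < -2 and buf[v + 1] > 1 must hold; in canonical form it is 3*tot < 7 and buf[v + 1] > 1.
Before assert 2*v + 9 != -3 or tot < tot + 3: 3*tot < 7 and buf[v + 1] > 1
Before tot := v - 2: 3*v < 13 and buf[v + 1] > 1
Answer: WP = 3*v < 13 and buf[v + 1] > 1


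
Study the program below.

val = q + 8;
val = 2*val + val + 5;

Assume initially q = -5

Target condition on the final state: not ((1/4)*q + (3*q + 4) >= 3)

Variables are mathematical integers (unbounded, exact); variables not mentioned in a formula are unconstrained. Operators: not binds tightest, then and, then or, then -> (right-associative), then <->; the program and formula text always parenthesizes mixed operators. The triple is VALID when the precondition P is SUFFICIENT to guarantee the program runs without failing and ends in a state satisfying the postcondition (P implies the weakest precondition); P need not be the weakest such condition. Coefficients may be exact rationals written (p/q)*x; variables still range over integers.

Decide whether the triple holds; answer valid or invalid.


Working backward. After the program, the postcondition not ((1/4)*q + (3*q + 4) >= 3) must hold; in canonical form it is not ((13/4)*q >= -1).
Before val := 2*val + val + 5: not ((13/4)*q >= -1)
Before val := q + 8: not ((13/4)*q >= -1)
The weakest precondition is not ((13/4)*q >= -1).
Check whether q = -5 implies it.
Every state satisfying the precondition satisfies the weakest precondition: the implication holds.
Answer: valid


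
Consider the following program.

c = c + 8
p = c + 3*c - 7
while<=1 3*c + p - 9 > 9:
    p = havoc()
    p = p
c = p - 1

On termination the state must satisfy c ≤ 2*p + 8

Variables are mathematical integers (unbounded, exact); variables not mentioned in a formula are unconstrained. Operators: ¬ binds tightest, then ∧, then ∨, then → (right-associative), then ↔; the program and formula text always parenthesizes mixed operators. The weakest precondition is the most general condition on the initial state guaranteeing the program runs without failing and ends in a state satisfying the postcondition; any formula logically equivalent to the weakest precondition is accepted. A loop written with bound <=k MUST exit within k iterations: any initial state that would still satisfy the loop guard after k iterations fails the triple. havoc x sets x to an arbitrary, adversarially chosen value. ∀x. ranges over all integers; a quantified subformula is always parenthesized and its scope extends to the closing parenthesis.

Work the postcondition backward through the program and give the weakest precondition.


Working backward. After the program, c ≤ 2*p + 8 must hold.
Before c := p - 1: p ≥ -9
Before the loop (bound <=1), unroll the exhaustion recursion (WP_0 = exit-now case; WP_j = one more guarded iteration, up to j = 1):
  WP_0: (¬(3*c + p > 18)) ∧ p ≥ -9
  WP_1: (3*c + p > 18 → (∀p_1. ((¬(3*c + p_1 > 18)) ∧ p_1 ≥ -9))) ∧ ((¬(3*c + p > 18)) → p ≥ -9)
So before the loop: (3*c + p > 18 → (∀p_1. ((¬(3*c + p_1 > 18)) ∧ p_1 ≥ -9))) ∧ ((¬(3*c + p > 18)) → p ≥ -9)
Before p := c + 3*c - 7: (7*c > 25 → (∀p_1. ((¬(3*c + p_1 > 18)) ∧ p_1 ≥ -9))) ∧ ((¬(7*c > 25)) → 4*c ≥ -2)
Before c := c + 8: (7*c > -31 → (∀p_1. ((¬(3*c + p_1 > -6)) ∧ p_1 ≥ -9))) ∧ ((¬(7*c > -31)) → 4*c ≥ -34)
Answer: WP = (7*c > -31 → (∀p_1. ((¬(3*c + p_1 > -6)) ∧ p_1 ≥ -9))) ∧ ((¬(7*c > -31)) → 4*c ≥ -34)


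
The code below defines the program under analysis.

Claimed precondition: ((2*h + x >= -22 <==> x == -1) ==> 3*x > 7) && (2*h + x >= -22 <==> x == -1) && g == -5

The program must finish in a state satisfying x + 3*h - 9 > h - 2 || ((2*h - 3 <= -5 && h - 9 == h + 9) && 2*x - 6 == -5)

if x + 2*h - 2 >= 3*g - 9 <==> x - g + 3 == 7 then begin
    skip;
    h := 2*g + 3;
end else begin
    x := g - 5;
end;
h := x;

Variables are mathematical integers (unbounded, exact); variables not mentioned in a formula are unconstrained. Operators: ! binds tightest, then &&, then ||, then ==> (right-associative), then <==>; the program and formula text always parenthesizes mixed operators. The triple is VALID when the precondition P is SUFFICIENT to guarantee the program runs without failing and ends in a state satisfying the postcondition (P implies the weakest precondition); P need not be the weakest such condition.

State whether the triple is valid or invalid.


Working backward. After the program, the postcondition x + 3*h - 9 > h - 2 || ((2*h - 3 <= -5 && h - 9 == h + 9) && 2*x - 6 == -5) must hold; in canonical form it is 2*h + x > 7.
Before h := x: 3*x > 7
Then branch requires 3*x > 7; else branch requires 3*g > 22.
Before the if: ((2*h + x >= 3*g - 7 <==> x == g + 4) ==> 3*x > 7) && ((!(2*h + x >= 3*g - 7 <==> x == g + 4)) ==> 3*g > 22)
The weakest precondition is ((2*h + x >= 3*g - 7 <==> x == g + 4) ==> 3*x > 7) && ((!(2*h + x >= 3*g - 7 <==> x == g + 4)) ==> 3*g > 22).
Check whether ((2*h + x >= -22 <==> x == -1) ==> 3*x > 7) && (2*h + x >= -22 <==> x == -1) && g == -5 implies it.
Every state satisfying the precondition satisfies the weakest precondition: the implication holds.
Answer: valid


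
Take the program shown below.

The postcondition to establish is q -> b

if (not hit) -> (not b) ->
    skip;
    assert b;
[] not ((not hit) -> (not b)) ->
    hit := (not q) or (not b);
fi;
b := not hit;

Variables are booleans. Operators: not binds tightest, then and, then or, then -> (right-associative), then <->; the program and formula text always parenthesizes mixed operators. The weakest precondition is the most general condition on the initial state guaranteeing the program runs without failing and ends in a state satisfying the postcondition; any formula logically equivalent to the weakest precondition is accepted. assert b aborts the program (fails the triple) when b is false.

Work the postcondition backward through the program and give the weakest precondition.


Working backward. After the program, q -> b must hold.
Before b := not hit: q -> (not hit)
Then branch requires b and (q -> (not hit)); else branch requires q -> (not ((not q) or (not b))).
Before the if: (((not hit) -> (not b)) -> (b and (q -> (not hit)))) and ((not ((not hit) -> (not b))) -> (q -> (not ((not q) or (not b)))))
Answer: WP = (((not hit) -> (not b)) -> (b and (q -> (not hit)))) and ((not ((not hit) -> (not b))) -> (q -> (not ((not q) or (not b)))))


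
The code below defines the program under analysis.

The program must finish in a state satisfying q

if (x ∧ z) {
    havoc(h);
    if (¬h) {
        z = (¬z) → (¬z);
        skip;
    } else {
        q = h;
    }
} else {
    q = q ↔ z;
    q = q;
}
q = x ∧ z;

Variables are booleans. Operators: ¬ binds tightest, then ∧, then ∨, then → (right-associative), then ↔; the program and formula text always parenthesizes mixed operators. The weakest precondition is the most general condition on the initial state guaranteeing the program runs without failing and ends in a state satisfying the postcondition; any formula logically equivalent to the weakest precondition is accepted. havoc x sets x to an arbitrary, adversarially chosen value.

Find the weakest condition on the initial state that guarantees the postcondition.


Working backward. After the program, q must hold.
Before q := x ∧ z: x ∧ z
Then branch requires x ∧ z; else branch requires x ∧ z.
Before the if: (¬(x ∧ z)) → (x ∧ z)
Answer: WP = (¬(x ∧ z)) → (x ∧ z)


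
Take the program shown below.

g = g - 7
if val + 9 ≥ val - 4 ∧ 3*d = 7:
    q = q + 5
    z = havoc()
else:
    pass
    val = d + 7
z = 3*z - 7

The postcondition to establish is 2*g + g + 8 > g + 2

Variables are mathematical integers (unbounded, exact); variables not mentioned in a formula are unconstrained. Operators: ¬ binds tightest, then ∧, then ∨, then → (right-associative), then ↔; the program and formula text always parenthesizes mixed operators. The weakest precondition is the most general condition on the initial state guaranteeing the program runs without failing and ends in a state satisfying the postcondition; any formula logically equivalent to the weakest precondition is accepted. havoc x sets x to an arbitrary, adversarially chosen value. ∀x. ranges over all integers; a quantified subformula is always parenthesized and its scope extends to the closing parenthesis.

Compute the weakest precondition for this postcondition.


Working backward. After the program, the postcondition 2*g + g + 8 > g + 2 must hold; in canonical form it is 2*g > -6.
Before z := 3*z - 7: 2*g > -6
Then branch requires 2*g > -6; else branch requires 2*g > -6.
Before the if: (3*d = 7 → 2*g > -6) ∧ ((¬(3*d = 7)) → 2*g > -6)
Before g := g - 7: (3*d = 7 → 2*g > 8) ∧ ((¬(3*d = 7)) → 2*g > 8)
Answer: WP = (3*d = 7 → 2*g > 8) ∧ ((¬(3*d = 7)) → 2*g > 8)


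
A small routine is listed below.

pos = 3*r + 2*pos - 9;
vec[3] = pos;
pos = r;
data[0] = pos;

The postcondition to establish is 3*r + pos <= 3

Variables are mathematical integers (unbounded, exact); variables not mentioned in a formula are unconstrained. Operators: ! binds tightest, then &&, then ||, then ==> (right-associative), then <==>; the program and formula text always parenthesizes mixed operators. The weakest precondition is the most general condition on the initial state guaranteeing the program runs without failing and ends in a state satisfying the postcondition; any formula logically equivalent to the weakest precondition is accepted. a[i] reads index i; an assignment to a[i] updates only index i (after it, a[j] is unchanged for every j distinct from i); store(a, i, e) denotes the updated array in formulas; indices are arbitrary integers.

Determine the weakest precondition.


Working backward. After the program, the postcondition 3*r + pos <= 3 must hold; in canonical form it is pos + 3*r <= 3.
Before data[0] := pos: pos + 3*r <= 3
Before pos := r: 4*r <= 3
Before vec[3] := pos: 4*r <= 3
Before pos := 3*r + 2*pos - 9: 4*r <= 3
Answer: WP = 4*r <= 3


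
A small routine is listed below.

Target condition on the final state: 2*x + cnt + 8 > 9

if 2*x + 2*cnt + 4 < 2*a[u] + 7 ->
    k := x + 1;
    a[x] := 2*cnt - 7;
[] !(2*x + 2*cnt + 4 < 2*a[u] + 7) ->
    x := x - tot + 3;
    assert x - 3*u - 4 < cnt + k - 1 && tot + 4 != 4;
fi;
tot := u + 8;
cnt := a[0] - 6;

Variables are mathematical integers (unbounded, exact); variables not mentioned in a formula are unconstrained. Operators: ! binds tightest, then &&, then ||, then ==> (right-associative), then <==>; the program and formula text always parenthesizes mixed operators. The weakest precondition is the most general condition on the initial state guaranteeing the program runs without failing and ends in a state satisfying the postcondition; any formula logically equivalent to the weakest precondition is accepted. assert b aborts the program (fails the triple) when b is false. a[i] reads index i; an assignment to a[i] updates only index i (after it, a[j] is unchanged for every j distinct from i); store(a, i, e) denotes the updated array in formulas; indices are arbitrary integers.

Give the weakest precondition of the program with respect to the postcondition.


Working backward. After the program, the postcondition 2*x + cnt + 8 > 9 must hold; in canonical form it is cnt + 2*x > 1.
Before cnt := a[0] - 6: a[0] + 2*x > 7
Before tot := u + 8: a[0] + 2*x > 7
Then branch requires store(a, x, 2*cnt - 7)[0] + 2*x > 7; else branch requires x < cnt + k + tot + 3*u && tot != 0 && a[0] + 2*x > 2*tot + 1.
Before the if: (2*cnt + 2*x < 2*a[u] + 3 ==> store(a, x, 2*cnt - 7)[0] + 2*x > 7) && ((!(2*cnt + 2*x < 2*a[u] + 3)) ==> (x < cnt + k + tot + 3*u && tot != 0 && a[0] + 2*x > 2*tot + 1))
Answer: WP = (2*cnt + 2*x < 2*a[u] + 3 ==> store(a, x, 2*cnt - 7)[0] + 2*x > 7) && ((!(2*cnt + 2*x < 2*a[u] + 3)) ==> (x < cnt + k + tot + 3*u && tot != 0 && a[0] + 2*x > 2*tot + 1))


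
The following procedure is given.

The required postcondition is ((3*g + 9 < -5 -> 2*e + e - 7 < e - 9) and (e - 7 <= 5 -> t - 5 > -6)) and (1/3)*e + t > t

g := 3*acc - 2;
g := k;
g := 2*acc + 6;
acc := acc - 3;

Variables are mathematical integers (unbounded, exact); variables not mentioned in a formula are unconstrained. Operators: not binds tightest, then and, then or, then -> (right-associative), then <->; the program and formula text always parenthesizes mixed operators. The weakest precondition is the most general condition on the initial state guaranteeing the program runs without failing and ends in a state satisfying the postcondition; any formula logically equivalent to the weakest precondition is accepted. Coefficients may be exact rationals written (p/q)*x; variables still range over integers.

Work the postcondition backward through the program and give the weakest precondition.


Working backward. After the program, the postcondition ((3*g + 9 < -5 -> 2*e + e - 7 < e - 9) and (e - 7 <= 5 -> t - 5 > -6)) and (1/3)*e + t > t must hold; in canonical form it is (3*g < -14 -> 2*e < -2) and (e <= 12 -> t > -1) and (1/3)*e > 0.
Before acc := acc - 3: (3*g < -14 -> 2*e < -2) and (e <= 12 -> t > -1) and (1/3)*e > 0
Before g := 2*acc + 6: (6*acc < -32 -> 2*e < -2) and (e <= 12 -> t > -1) and (1/3)*e > 0
Before g := k: (6*acc < -32 -> 2*e < -2) and (e <= 12 -> t > -1) and (1/3)*e > 0
Before g := 3*acc - 2: (6*acc < -32 -> 2*e < -2) and (e <= 12 -> t > -1) and (1/3)*e > 0
Answer: WP = (6*acc < -32 -> 2*e < -2) and (e <= 12 -> t > -1) and (1/3)*e > 0


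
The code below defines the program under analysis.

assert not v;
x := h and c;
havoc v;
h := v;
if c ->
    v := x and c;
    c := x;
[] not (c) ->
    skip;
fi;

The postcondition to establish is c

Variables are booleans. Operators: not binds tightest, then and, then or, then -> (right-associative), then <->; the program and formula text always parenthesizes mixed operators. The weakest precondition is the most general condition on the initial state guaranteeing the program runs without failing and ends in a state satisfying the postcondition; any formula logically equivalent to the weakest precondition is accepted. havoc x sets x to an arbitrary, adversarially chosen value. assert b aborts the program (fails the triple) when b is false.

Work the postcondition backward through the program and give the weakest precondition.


Working backward. After the program, c must hold.
Then branch requires x; else branch requires c.
Before the if: (c -> x) and ((not c) -> c)
Before h := v: (c -> x) and ((not c) -> c)
Before havoc v: (c -> x) and ((not c) -> c)
Before x := h and c: (c -> (h and c)) and ((not c) -> c)
Before assert not v: (not v) and (c -> (h and c)) and ((not c) -> c)
Answer: WP = (not v) and (c -> (h and c)) and ((not c) -> c)


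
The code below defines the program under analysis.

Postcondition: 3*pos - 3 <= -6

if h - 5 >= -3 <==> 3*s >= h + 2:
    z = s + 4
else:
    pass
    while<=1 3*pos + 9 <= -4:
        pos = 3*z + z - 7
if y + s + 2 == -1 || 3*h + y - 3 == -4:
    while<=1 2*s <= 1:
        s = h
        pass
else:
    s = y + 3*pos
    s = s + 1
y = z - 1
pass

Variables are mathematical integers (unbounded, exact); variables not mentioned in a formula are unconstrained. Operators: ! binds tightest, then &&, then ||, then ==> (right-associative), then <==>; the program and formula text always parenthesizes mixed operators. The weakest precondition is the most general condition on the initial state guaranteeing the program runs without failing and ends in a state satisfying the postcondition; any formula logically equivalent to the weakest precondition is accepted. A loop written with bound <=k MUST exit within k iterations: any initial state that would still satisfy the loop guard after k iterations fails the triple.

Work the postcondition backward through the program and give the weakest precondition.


Working backward. After the program, the postcondition 3*pos - 3 <= -6 must hold; in canonical form it is 3*pos <= -3.
Before skip: 3*pos <= -3
Before y := z - 1: 3*pos <= -3
Then branch requires (2*s <= 1 ==> ((!(2*h <= 1)) && 3*pos <= -3)) && ((!(2*s <= 1)) ==> 3*pos <= -3); else branch requires 3*pos <= -3.
Before the if: ((s + y == -3 || 3*h + y == -1) ==> ((2*s <= 1 ==> ((!(2*h <= 1)) && 3*pos <= -3)) && ((!(2*s <= 1)) ==> 3*pos <= -3))) && ((!(s + y == -3 || 3*h + y == -1)) ==> 3*pos <= -3)
Then branch requires ((s + y == -3 || 3*h + y == -1) ==> ((2*s <= 1 ==> ((!(2*h <= 1)) && 3*pos <= -3)) && ((!(2*s <= 1)) ==> 3*pos <= -3))) && ((!(s + y == -3 || 3*h + y == -1)) ==> 3*pos <= -3); else branch requires (3*pos <= -13 ==> ((!(12*z <= 8)) && ((s + y == -3 || 3*h + y == -1) ==> ((2*s <= 1 ==> ((!(2*h <= 1)) && 12*z <= 18)) && ((!(2*s <= 1)) ==> 12*z <= 18))) && ((!(s + y == -3 || 3*h + y == -1)) ==> 12*z <= 18))) && ((!(3*pos <= -13)) ==> (((s + y == -3 || 3*h + y == -1) ==> ((2*s <= 1 ==> ((!(2*h <= 1)) && 3*pos <= -3)) && ((!(2*s <= 1)) ==> 3*pos <= -3))) && ((!(s + y == -3 || 3*h + y == -1)) ==> 3*pos <= -3))).
Before the if: ((h >= 2 <==> 3*s >= h + 2) ==> (((s + y == -3 || 3*h + y == -1) ==> ((2*s <= 1 ==> ((!(2*h <= 1)) && 3*pos <= -3)) && ((!(2*s <= 1)) ==> 3*pos <= -3))) && ((!(s + y == -3 || 3*h + y == -1)) ==> 3*pos <= -3))) && ((!(h >= 2 <==> 3*s >= h + 2)) ==> ((3*pos <= -13 ==> ((!(12*z <= 8)) && ((s + y == -3 || 3*h + y == -1) ==> ((2*s <= 1 ==> ((!(2*h <= 1)) && 12*z <= 18)) && ((!(2*s <= 1)) ==> 12*z <= 18))) && ((!(s + y == -3 || 3*h + y == -1)) ==> 12*z <= 18))) && ((!(3*pos <= -13)) ==> (((s + y == -3 || 3*h + y == -1) ==> ((2*s <= 1 ==> ((!(2*h <= 1)) && 3*pos <= -3)) && ((!(2*s <= 1)) ==> 3*pos <= -3))) && ((!(s + y == -3 || 3*h + y == -1)) ==> 3*pos <= -3)))))
Answer: WP = ((h >= 2 <==> 3*s >= h + 2) ==> (((s + y == -3 || 3*h + y == -1) ==> ((2*s <= 1 ==> ((!(2*h <= 1)) && 3*pos <= -3)) && ((!(2*s <= 1)) ==> 3*pos <= -3))) && ((!(s + y == -3 || 3*h + y == -1)) ==> 3*pos <= -3))) && ((!(h >= 2 <==> 3*s >= h + 2)) ==> ((3*pos <= -13 ==> ((!(12*z <= 8)) && ((s + y == -3 || 3*h + y == -1) ==> ((2*s <= 1 ==> ((!(2*h <= 1)) && 12*z <= 18)) && ((!(2*s <= 1)) ==> 12*z <= 18))) && ((!(s + y == -3 || 3*h + y == -1)) ==> 12*z <= 18))) && ((!(3*pos <= -13)) ==> (((s + y == -3 || 3*h + y == -1) ==> ((2*s <= 1 ==> ((!(2*h <= 1)) && 3*pos <= -3)) && ((!(2*s <= 1)) ==> 3*pos <= -3))) && ((!(s + y == -3 || 3*h + y == -1)) ==> 3*pos <= -3)))))


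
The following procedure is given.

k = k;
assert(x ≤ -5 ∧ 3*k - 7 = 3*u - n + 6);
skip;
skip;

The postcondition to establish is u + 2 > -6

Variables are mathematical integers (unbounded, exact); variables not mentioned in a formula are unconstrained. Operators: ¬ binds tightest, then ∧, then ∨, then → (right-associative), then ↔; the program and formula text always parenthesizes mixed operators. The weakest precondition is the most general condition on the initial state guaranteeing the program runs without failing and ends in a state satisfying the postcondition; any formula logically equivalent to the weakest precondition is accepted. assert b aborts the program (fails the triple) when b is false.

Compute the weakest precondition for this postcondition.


Working backward. After the program, the postcondition u + 2 > -6 must hold; in canonical form it is u > -8.
Before skip: u > -8
Before skip: u > -8
Before assert x ≤ -5 ∧ 3*k - 7 = 3*u - n + 6: x ≤ -5 ∧ 3*k + n = 3*u + 13 ∧ u > -8
Before k := k: x ≤ -5 ∧ 3*k + n = 3*u + 13 ∧ u > -8
Answer: WP = x ≤ -5 ∧ 3*k + n = 3*u + 13 ∧ u > -8


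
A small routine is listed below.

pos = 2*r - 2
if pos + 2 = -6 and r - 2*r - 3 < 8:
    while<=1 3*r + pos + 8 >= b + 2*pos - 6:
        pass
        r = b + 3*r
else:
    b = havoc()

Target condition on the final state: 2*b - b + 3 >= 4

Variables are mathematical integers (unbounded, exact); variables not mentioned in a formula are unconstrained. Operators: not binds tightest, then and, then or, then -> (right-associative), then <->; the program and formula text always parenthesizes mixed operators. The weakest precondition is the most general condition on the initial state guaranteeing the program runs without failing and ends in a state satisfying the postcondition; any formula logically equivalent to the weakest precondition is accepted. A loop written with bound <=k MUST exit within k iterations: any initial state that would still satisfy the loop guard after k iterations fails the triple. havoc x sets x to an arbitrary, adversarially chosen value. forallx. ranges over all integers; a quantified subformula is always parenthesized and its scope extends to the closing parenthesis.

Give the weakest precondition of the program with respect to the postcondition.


Working backward. After the program, the postcondition 2*b - b + 3 >= 4 must hold; in canonical form it is b >= 1.
Then branch requires (3*r >= b + pos - 14 -> ((not (2*b + 9*r >= pos - 14)) and b >= 1)) and ((not (3*r >= b + pos - 14)) -> b >= 1); else branch requires forall b_1. b_1 >= 1.
Before the if: ((pos = -8 and r > -11) -> ((3*r >= b + pos - 14 -> ((not (2*b + 9*r >= pos - 14)) and b >= 1)) and ((not (3*r >= b + pos - 14)) -> b >= 1))) and ((not (pos = -8 and r > -11)) -> (forall b_1. b_1 >= 1))
Before pos := 2*r - 2: ((2*r = -6 and r > -11) -> ((r >= b - 16 -> ((not (2*b + 7*r >= -16)) and b >= 1)) and ((not (r >= b - 16)) -> b >= 1))) and ((not (2*r = -6 and r > -11)) -> (forall b_1. b_1 >= 1))
Answer: WP = ((2*r = -6 and r > -11) -> ((r >= b - 16 -> ((not (2*b + 7*r >= -16)) and b >= 1)) and ((not (r >= b - 16)) -> b >= 1))) and ((not (2*r = -6 and r > -11)) -> (forall b_1. b_1 >= 1))


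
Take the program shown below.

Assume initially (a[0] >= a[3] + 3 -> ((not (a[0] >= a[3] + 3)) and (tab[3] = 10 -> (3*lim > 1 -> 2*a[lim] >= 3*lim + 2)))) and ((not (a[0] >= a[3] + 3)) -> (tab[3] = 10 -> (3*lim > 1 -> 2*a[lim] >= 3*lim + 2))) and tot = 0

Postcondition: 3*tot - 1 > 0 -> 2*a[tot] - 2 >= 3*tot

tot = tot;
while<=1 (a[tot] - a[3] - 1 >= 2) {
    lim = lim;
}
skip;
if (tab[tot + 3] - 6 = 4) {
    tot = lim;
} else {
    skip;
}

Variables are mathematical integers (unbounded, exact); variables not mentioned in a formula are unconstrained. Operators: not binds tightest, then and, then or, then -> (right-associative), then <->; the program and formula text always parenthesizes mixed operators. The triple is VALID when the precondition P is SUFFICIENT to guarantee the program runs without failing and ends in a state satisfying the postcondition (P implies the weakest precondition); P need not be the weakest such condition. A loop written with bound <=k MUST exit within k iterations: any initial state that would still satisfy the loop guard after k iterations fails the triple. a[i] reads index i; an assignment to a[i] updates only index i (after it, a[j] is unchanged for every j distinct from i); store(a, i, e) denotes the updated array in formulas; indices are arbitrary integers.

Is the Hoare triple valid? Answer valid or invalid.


Working backward. After the program, the postcondition 3*tot - 1 > 0 -> 2*a[tot] - 2 >= 3*tot must hold; in canonical form it is 3*tot > 1 -> 2*a[tot] >= 3*tot + 2.
Then branch requires 3*lim > 1 -> 2*a[lim] >= 3*lim + 2; else branch requires 3*tot > 1 -> 2*a[tot] >= 3*tot + 2.
Before the if: (tab[tot + 3] = 10 -> (3*lim > 1 -> 2*a[lim] >= 3*lim + 2)) and ((not (tab[tot + 3] = 10)) -> (3*tot > 1 -> 2*a[tot] >= 3*tot + 2))
Before skip: (tab[tot + 3] = 10 -> (3*lim > 1 -> 2*a[lim] >= 3*lim + 2)) and ((not (tab[tot + 3] = 10)) -> (3*tot > 1 -> 2*a[tot] >= 3*tot + 2))
Before the loop (bound <=1), unroll the exhaustion recursion (WP_0 = exit-now case; WP_j = one more guarded iteration, up to j = 1):
  WP_0: (not (a[tot] >= a[3] + 3)) and (tab[tot + 3] = 10 -> (3*lim > 1 -> 2*a[lim] >= 3*lim + 2)) and ((not (tab[tot + 3] = 10)) -> (3*tot > 1 -> 2*a[tot] >= 3*tot + 2))
  WP_1: (a[tot] >= a[3] + 3 -> ((not (a[tot] >= a[3] + 3)) and (tab[tot + 3] = 10 -> (3*lim > 1 -> 2*a[lim] >= 3*lim + 2)) and ((not (tab[tot + 3] = 10)) -> (3*tot > 1 -> 2*a[tot] >= 3*tot + 2)))) and ((not (a[tot] >= a[3] + 3)) -> ((tab[tot + 3] = 10 -> (3*lim > 1 -> 2*a[lim] >= 3*lim + 2)) and ((not (tab[tot + 3] = 10)) -> (3*tot > 1 -> 2*a[tot] >= 3*tot + 2))))
So before the loop: (a[tot] >= a[3] + 3 -> ((not (a[tot] >= a[3] + 3)) and (tab[tot + 3] = 10 -> (3*lim > 1 -> 2*a[lim] >= 3*lim + 2)) and ((not (tab[tot + 3] = 10)) -> (3*tot > 1 -> 2*a[tot] >= 3*tot + 2)))) and ((not (a[tot] >= a[3] + 3)) -> ((tab[tot + 3] = 10 -> (3*lim > 1 -> 2*a[lim] >= 3*lim + 2)) and ((not (tab[tot + 3] = 10)) -> (3*tot > 1 -> 2*a[tot] >= 3*tot + 2))))
Before tot := tot: (a[tot] >= a[3] + 3 -> ((not (a[tot] >= a[3] + 3)) and (tab[tot + 3] = 10 -> (3*lim > 1 -> 2*a[lim] >= 3*lim + 2)) and ((not (tab[tot + 3] = 10)) -> (3*tot > 1 -> 2*a[tot] >= 3*tot + 2)))) and ((not (a[tot] >= a[3] + 3)) -> ((tab[tot + 3] = 10 -> (3*lim > 1 -> 2*a[lim] >= 3*lim + 2)) and ((not (tab[tot + 3] = 10)) -> (3*tot > 1 -> 2*a[tot] >= 3*tot + 2))))
The weakest precondition is (a[tot] >= a[3] + 3 -> ((not (a[tot] >= a[3] + 3)) and (tab[tot + 3] = 10 -> (3*lim > 1 -> 2*a[lim] >= 3*lim + 2)) and ((not (tab[tot + 3] = 10)) -> (3*tot > 1 -> 2*a[tot] >= 3*tot + 2)))) and ((not (a[tot] >= a[3] + 3)) -> ((tab[tot + 3] = 10 -> (3*lim > 1 -> 2*a[lim] >= 3*lim + 2)) and ((not (tab[tot + 3] = 10)) -> (3*tot > 1 -> 2*a[tot] >= 3*tot + 2)))).
Check whether (a[0] >= a[3] + 3 -> ((not (a[0] >= a[3] + 3)) and (tab[3] = 10 -> (3*lim > 1 -> 2*a[lim] >= 3*lim + 2)))) and ((not (a[0] >= a[3] + 3)) -> (tab[3] = 10 -> (3*lim > 1 -> 2*a[lim] >= 3*lim + 2))) and tot = 0 implies it.
Every state satisfying the precondition satisfies the weakest precondition: the implication holds.
Answer: valid


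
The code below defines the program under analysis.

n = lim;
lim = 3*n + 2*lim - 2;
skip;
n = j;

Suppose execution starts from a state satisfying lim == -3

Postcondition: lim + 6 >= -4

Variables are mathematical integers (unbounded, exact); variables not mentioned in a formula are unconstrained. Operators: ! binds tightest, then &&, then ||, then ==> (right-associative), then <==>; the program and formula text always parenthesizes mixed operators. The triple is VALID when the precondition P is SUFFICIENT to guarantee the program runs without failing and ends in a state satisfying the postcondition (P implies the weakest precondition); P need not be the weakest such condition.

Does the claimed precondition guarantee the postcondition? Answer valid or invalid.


Working backward. After the program, the postcondition lim + 6 >= -4 must hold; in canonical form it is lim >= -10.
Before n := j: lim >= -10
Before skip: lim >= -10
Before lim := 3*n + 2*lim - 2: 2*lim + 3*n >= -8
Before n := lim: 5*lim >= -8
The weakest precondition is 5*lim >= -8.
Check whether lim == -3 implies it.
Countermodel: at the initial state lim = -3, the precondition holds but the weakest precondition fails.
Answer: invalid


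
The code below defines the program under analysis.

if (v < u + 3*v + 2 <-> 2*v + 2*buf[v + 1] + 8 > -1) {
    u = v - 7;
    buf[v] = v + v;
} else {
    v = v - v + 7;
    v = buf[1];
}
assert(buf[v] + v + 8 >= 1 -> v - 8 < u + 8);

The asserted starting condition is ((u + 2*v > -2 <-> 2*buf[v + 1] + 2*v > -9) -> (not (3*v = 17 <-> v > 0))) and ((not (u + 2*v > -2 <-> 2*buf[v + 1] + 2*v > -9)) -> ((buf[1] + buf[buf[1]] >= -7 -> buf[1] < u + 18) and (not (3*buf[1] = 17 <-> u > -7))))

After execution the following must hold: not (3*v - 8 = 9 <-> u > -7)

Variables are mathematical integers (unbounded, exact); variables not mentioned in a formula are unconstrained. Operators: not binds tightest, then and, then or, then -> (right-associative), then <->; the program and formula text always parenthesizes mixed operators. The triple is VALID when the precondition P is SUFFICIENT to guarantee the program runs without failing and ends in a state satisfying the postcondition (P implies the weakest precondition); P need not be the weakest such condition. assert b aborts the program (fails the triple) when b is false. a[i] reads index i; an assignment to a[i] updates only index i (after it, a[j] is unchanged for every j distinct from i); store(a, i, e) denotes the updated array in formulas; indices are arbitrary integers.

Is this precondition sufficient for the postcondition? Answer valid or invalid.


Working backward. After the program, the postcondition not (3*v - 8 = 9 <-> u > -7) must hold; in canonical form it is not (3*v = 17 <-> u > -7).
Before assert buf[v] + v + 8 >= 1 -> v - 8 < u + 8: (buf[v] + v >= -7 -> v < u + 16) and (not (3*v = 17 <-> u > -7))
Then branch requires not (3*v = 17 <-> v > 0); else branch requires (buf[1] + buf[buf[1]] >= -7 -> buf[1] < u + 16) and (not (3*buf[1] = 17 <-> u > -7)).
Before the if: ((u + 2*v > -2 <-> 2*buf[v + 1] + 2*v > -9) -> (not (3*v = 17 <-> v > 0))) and ((not (u + 2*v > -2 <-> 2*buf[v + 1] + 2*v > -9)) -> ((buf[1] + buf[buf[1]] >= -7 -> buf[1] < u + 16) and (not (3*buf[1] = 17 <-> u > -7))))
The weakest precondition is ((u + 2*v > -2 <-> 2*buf[v + 1] + 2*v > -9) -> (not (3*v = 17 <-> v > 0))) and ((not (u + 2*v > -2 <-> 2*buf[v + 1] + 2*v > -9)) -> ((buf[1] + buf[buf[1]] >= -7 -> buf[1] < u + 16) and (not (3*buf[1] = 17 <-> u > -7)))).
Check whether ((u + 2*v > -2 <-> 2*buf[v + 1] + 2*v > -9) -> (not (3*v = 17 <-> v > 0))) and ((not (u + 2*v > -2 <-> 2*buf[v + 1] + 2*v > -9)) -> ((buf[1] + buf[buf[1]] >= -7 -> buf[1] < u + 18) and (not (3*buf[1] = 17 <-> u > -7)))) implies it.
Countermodel: at the initial state buf = {[1] = 10, [10] = 7040, elsewhere 7040}, u = -6, v = 0, the precondition holds but the weakest precondition fails.
Answer: invalid


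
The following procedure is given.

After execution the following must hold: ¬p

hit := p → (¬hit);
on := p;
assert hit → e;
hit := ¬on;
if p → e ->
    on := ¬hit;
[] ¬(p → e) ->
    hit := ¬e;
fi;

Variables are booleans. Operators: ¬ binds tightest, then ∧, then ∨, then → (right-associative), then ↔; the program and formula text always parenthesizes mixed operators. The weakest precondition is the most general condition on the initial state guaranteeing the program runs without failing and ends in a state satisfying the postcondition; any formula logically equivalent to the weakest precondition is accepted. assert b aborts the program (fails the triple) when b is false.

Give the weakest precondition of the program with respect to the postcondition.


Working backward. After the program, ¬p must hold.
Then branch requires ¬p; else branch requires ¬p.
Before the if: ((p → e) → (¬p)) ∧ ((¬(p → e)) → (¬p))
Before hit := ¬on: ((p → e) → (¬p)) ∧ ((¬(p → e)) → (¬p))
Before assert hit → e: (hit → e) ∧ ((p → e) → (¬p)) ∧ ((¬(p → e)) → (¬p))
Before on := p: (hit → e) ∧ ((p → e) → (¬p)) ∧ ((¬(p → e)) → (¬p))
Before hit := p → (¬hit): ((p → (¬hit)) → e) ∧ ((p → e) → (¬p)) ∧ ((¬(p → e)) → (¬p))
Answer: WP = ((p → (¬hit)) → e) ∧ ((p → e) → (¬p)) ∧ ((¬(p → e)) → (¬p))


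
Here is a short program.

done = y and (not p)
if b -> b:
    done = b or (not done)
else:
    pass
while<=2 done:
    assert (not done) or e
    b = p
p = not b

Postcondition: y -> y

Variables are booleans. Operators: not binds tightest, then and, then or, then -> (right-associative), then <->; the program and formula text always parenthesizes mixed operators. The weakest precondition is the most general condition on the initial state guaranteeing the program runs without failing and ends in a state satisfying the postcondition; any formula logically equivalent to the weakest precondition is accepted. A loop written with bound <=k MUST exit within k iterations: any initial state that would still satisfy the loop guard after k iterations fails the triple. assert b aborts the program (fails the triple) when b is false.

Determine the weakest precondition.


Working backward. After the program, the postcondition y -> y must hold; in canonical form it is true.
Before p := not b: true
Before the loop (bound <=2), unroll the exhaustion recursion (WP_0 = exit-now case; WP_j = one more guarded iteration, up to j = 2):
  WP_0: not done
  WP_1: done -> (((not done) or e) and (not done))
  WP_2: done -> (((not done) or e) and (done -> (((not done) or e) and (not done))))
So before the loop: done -> (((not done) or e) and (done -> (((not done) or e) and (not done))))
Then branch requires (b or (not done)) -> (((not (b or (not done))) or e) and ((b or (not done)) -> (((not (b or (not done))) or e) and (not (b or (not done)))))); else branch requires done -> (((not done) or e) and (done -> (((not done) or e) and (not done)))).
Before the if: (b or (not done)) -> (((not (b or (not done))) or e) and ((b or (not done)) -> (((not (b or (not done))) or e) and (not (b or (not done))))))
Before done := y and (not p): (b or (not (y and (not p)))) -> (((not (b or (not (y and (not p))))) or e) and ((b or (not (y and (not p)))) -> (((not (b or (not (y and (not p))))) or e) and (not (b or (not (y and (not p))))))))
Answer: WP = (b or (not (y and (not p)))) -> (((not (b or (not (y and (not p))))) or e) and ((b or (not (y and (not p)))) -> (((not (b or (not (y and (not p))))) or e) and (not (b or (not (y and (not p))))))))
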